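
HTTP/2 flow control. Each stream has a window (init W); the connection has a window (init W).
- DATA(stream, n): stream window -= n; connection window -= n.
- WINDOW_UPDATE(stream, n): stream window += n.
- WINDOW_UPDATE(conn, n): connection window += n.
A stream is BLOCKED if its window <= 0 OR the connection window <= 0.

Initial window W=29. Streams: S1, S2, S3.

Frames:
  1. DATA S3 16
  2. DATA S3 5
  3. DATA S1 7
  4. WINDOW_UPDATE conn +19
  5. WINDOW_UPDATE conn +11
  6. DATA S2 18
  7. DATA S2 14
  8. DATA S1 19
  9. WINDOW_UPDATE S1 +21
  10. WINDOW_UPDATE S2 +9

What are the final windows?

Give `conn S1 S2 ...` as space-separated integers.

Answer: -20 24 6 8

Derivation:
Op 1: conn=13 S1=29 S2=29 S3=13 blocked=[]
Op 2: conn=8 S1=29 S2=29 S3=8 blocked=[]
Op 3: conn=1 S1=22 S2=29 S3=8 blocked=[]
Op 4: conn=20 S1=22 S2=29 S3=8 blocked=[]
Op 5: conn=31 S1=22 S2=29 S3=8 blocked=[]
Op 6: conn=13 S1=22 S2=11 S3=8 blocked=[]
Op 7: conn=-1 S1=22 S2=-3 S3=8 blocked=[1, 2, 3]
Op 8: conn=-20 S1=3 S2=-3 S3=8 blocked=[1, 2, 3]
Op 9: conn=-20 S1=24 S2=-3 S3=8 blocked=[1, 2, 3]
Op 10: conn=-20 S1=24 S2=6 S3=8 blocked=[1, 2, 3]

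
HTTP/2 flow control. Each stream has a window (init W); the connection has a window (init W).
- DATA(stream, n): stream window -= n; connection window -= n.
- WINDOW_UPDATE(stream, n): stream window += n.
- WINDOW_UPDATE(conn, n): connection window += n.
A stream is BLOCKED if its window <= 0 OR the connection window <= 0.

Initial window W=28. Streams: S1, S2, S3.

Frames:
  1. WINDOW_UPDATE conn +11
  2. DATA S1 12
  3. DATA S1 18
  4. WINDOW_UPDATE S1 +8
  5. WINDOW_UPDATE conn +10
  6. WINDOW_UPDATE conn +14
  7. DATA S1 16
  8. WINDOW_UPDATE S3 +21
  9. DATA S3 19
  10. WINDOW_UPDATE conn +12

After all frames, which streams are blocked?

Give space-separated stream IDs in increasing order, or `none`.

Answer: S1

Derivation:
Op 1: conn=39 S1=28 S2=28 S3=28 blocked=[]
Op 2: conn=27 S1=16 S2=28 S3=28 blocked=[]
Op 3: conn=9 S1=-2 S2=28 S3=28 blocked=[1]
Op 4: conn=9 S1=6 S2=28 S3=28 blocked=[]
Op 5: conn=19 S1=6 S2=28 S3=28 blocked=[]
Op 6: conn=33 S1=6 S2=28 S3=28 blocked=[]
Op 7: conn=17 S1=-10 S2=28 S3=28 blocked=[1]
Op 8: conn=17 S1=-10 S2=28 S3=49 blocked=[1]
Op 9: conn=-2 S1=-10 S2=28 S3=30 blocked=[1, 2, 3]
Op 10: conn=10 S1=-10 S2=28 S3=30 blocked=[1]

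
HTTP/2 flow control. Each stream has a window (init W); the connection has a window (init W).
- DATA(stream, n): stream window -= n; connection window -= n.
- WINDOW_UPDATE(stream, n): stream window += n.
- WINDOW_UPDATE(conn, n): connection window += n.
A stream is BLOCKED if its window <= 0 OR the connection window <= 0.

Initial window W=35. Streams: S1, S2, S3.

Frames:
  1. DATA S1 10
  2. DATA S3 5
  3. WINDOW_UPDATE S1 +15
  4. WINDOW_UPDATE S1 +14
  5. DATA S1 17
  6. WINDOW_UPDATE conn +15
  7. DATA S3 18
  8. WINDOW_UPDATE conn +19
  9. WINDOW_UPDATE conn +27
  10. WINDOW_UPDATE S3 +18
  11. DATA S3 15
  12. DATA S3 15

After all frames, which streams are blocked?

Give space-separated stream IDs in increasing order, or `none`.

Answer: S3

Derivation:
Op 1: conn=25 S1=25 S2=35 S3=35 blocked=[]
Op 2: conn=20 S1=25 S2=35 S3=30 blocked=[]
Op 3: conn=20 S1=40 S2=35 S3=30 blocked=[]
Op 4: conn=20 S1=54 S2=35 S3=30 blocked=[]
Op 5: conn=3 S1=37 S2=35 S3=30 blocked=[]
Op 6: conn=18 S1=37 S2=35 S3=30 blocked=[]
Op 7: conn=0 S1=37 S2=35 S3=12 blocked=[1, 2, 3]
Op 8: conn=19 S1=37 S2=35 S3=12 blocked=[]
Op 9: conn=46 S1=37 S2=35 S3=12 blocked=[]
Op 10: conn=46 S1=37 S2=35 S3=30 blocked=[]
Op 11: conn=31 S1=37 S2=35 S3=15 blocked=[]
Op 12: conn=16 S1=37 S2=35 S3=0 blocked=[3]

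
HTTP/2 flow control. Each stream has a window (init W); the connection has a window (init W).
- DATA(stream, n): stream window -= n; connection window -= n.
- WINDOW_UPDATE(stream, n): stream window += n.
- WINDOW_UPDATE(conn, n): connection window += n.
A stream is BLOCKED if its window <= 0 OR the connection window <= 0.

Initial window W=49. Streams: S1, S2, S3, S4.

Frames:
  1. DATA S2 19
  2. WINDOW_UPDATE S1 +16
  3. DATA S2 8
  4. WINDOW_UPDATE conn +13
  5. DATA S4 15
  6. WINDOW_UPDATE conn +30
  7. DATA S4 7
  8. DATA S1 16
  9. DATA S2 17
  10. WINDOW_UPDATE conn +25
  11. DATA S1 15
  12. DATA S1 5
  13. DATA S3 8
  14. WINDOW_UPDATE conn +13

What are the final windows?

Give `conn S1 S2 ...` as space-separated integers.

Answer: 20 29 5 41 27

Derivation:
Op 1: conn=30 S1=49 S2=30 S3=49 S4=49 blocked=[]
Op 2: conn=30 S1=65 S2=30 S3=49 S4=49 blocked=[]
Op 3: conn=22 S1=65 S2=22 S3=49 S4=49 blocked=[]
Op 4: conn=35 S1=65 S2=22 S3=49 S4=49 blocked=[]
Op 5: conn=20 S1=65 S2=22 S3=49 S4=34 blocked=[]
Op 6: conn=50 S1=65 S2=22 S3=49 S4=34 blocked=[]
Op 7: conn=43 S1=65 S2=22 S3=49 S4=27 blocked=[]
Op 8: conn=27 S1=49 S2=22 S3=49 S4=27 blocked=[]
Op 9: conn=10 S1=49 S2=5 S3=49 S4=27 blocked=[]
Op 10: conn=35 S1=49 S2=5 S3=49 S4=27 blocked=[]
Op 11: conn=20 S1=34 S2=5 S3=49 S4=27 blocked=[]
Op 12: conn=15 S1=29 S2=5 S3=49 S4=27 blocked=[]
Op 13: conn=7 S1=29 S2=5 S3=41 S4=27 blocked=[]
Op 14: conn=20 S1=29 S2=5 S3=41 S4=27 blocked=[]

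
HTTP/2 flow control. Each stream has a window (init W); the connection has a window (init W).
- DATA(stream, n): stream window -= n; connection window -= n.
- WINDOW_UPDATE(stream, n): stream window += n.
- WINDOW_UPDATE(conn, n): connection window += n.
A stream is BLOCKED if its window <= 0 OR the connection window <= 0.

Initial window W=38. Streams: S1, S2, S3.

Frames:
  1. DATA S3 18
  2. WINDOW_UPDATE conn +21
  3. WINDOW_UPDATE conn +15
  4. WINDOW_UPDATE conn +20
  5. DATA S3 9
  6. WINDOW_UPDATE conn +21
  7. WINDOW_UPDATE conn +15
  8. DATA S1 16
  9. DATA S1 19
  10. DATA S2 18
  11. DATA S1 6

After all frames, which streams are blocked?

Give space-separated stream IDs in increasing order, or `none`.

Answer: S1

Derivation:
Op 1: conn=20 S1=38 S2=38 S3=20 blocked=[]
Op 2: conn=41 S1=38 S2=38 S3=20 blocked=[]
Op 3: conn=56 S1=38 S2=38 S3=20 blocked=[]
Op 4: conn=76 S1=38 S2=38 S3=20 blocked=[]
Op 5: conn=67 S1=38 S2=38 S3=11 blocked=[]
Op 6: conn=88 S1=38 S2=38 S3=11 blocked=[]
Op 7: conn=103 S1=38 S2=38 S3=11 blocked=[]
Op 8: conn=87 S1=22 S2=38 S3=11 blocked=[]
Op 9: conn=68 S1=3 S2=38 S3=11 blocked=[]
Op 10: conn=50 S1=3 S2=20 S3=11 blocked=[]
Op 11: conn=44 S1=-3 S2=20 S3=11 blocked=[1]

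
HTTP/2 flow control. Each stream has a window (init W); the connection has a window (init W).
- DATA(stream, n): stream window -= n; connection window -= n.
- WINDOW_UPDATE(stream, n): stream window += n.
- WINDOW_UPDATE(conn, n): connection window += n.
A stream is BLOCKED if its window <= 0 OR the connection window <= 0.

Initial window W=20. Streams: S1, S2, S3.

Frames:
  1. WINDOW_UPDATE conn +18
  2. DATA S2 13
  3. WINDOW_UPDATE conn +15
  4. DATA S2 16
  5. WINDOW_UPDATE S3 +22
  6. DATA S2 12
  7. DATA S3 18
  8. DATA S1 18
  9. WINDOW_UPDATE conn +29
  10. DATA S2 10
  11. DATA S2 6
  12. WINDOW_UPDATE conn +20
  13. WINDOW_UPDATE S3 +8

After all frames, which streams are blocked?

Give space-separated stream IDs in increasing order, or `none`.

Answer: S2

Derivation:
Op 1: conn=38 S1=20 S2=20 S3=20 blocked=[]
Op 2: conn=25 S1=20 S2=7 S3=20 blocked=[]
Op 3: conn=40 S1=20 S2=7 S3=20 blocked=[]
Op 4: conn=24 S1=20 S2=-9 S3=20 blocked=[2]
Op 5: conn=24 S1=20 S2=-9 S3=42 blocked=[2]
Op 6: conn=12 S1=20 S2=-21 S3=42 blocked=[2]
Op 7: conn=-6 S1=20 S2=-21 S3=24 blocked=[1, 2, 3]
Op 8: conn=-24 S1=2 S2=-21 S3=24 blocked=[1, 2, 3]
Op 9: conn=5 S1=2 S2=-21 S3=24 blocked=[2]
Op 10: conn=-5 S1=2 S2=-31 S3=24 blocked=[1, 2, 3]
Op 11: conn=-11 S1=2 S2=-37 S3=24 blocked=[1, 2, 3]
Op 12: conn=9 S1=2 S2=-37 S3=24 blocked=[2]
Op 13: conn=9 S1=2 S2=-37 S3=32 blocked=[2]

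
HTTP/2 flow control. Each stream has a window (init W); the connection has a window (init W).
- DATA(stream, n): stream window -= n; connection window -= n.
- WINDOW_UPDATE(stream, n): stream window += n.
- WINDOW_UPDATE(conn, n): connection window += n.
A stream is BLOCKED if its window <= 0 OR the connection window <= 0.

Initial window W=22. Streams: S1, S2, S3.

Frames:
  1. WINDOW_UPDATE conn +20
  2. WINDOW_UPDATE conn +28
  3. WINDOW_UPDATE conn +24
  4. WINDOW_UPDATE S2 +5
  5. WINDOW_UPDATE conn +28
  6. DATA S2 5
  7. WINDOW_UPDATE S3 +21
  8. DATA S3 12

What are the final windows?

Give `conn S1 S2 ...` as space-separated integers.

Op 1: conn=42 S1=22 S2=22 S3=22 blocked=[]
Op 2: conn=70 S1=22 S2=22 S3=22 blocked=[]
Op 3: conn=94 S1=22 S2=22 S3=22 blocked=[]
Op 4: conn=94 S1=22 S2=27 S3=22 blocked=[]
Op 5: conn=122 S1=22 S2=27 S3=22 blocked=[]
Op 6: conn=117 S1=22 S2=22 S3=22 blocked=[]
Op 7: conn=117 S1=22 S2=22 S3=43 blocked=[]
Op 8: conn=105 S1=22 S2=22 S3=31 blocked=[]

Answer: 105 22 22 31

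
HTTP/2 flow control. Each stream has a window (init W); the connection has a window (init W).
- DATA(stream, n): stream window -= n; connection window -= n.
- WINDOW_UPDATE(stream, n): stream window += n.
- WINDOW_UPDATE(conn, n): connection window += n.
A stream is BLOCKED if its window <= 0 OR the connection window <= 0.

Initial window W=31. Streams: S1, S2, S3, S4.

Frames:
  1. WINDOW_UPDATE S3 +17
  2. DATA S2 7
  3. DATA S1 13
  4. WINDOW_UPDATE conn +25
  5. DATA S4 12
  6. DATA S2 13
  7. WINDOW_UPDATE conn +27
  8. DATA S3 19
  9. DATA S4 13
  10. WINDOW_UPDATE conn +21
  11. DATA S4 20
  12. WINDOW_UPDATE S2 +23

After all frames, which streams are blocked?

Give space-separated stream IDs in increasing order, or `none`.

Answer: S4

Derivation:
Op 1: conn=31 S1=31 S2=31 S3=48 S4=31 blocked=[]
Op 2: conn=24 S1=31 S2=24 S3=48 S4=31 blocked=[]
Op 3: conn=11 S1=18 S2=24 S3=48 S4=31 blocked=[]
Op 4: conn=36 S1=18 S2=24 S3=48 S4=31 blocked=[]
Op 5: conn=24 S1=18 S2=24 S3=48 S4=19 blocked=[]
Op 6: conn=11 S1=18 S2=11 S3=48 S4=19 blocked=[]
Op 7: conn=38 S1=18 S2=11 S3=48 S4=19 blocked=[]
Op 8: conn=19 S1=18 S2=11 S3=29 S4=19 blocked=[]
Op 9: conn=6 S1=18 S2=11 S3=29 S4=6 blocked=[]
Op 10: conn=27 S1=18 S2=11 S3=29 S4=6 blocked=[]
Op 11: conn=7 S1=18 S2=11 S3=29 S4=-14 blocked=[4]
Op 12: conn=7 S1=18 S2=34 S3=29 S4=-14 blocked=[4]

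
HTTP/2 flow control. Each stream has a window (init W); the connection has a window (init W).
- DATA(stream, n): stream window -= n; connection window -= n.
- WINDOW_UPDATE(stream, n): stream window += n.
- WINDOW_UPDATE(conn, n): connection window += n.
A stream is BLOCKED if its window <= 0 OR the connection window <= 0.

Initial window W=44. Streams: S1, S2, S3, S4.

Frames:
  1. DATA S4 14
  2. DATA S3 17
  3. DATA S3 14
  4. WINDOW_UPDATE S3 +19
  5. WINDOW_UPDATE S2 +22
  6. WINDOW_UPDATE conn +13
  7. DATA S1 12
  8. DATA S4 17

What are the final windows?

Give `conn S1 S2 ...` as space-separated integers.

Answer: -17 32 66 32 13

Derivation:
Op 1: conn=30 S1=44 S2=44 S3=44 S4=30 blocked=[]
Op 2: conn=13 S1=44 S2=44 S3=27 S4=30 blocked=[]
Op 3: conn=-1 S1=44 S2=44 S3=13 S4=30 blocked=[1, 2, 3, 4]
Op 4: conn=-1 S1=44 S2=44 S3=32 S4=30 blocked=[1, 2, 3, 4]
Op 5: conn=-1 S1=44 S2=66 S3=32 S4=30 blocked=[1, 2, 3, 4]
Op 6: conn=12 S1=44 S2=66 S3=32 S4=30 blocked=[]
Op 7: conn=0 S1=32 S2=66 S3=32 S4=30 blocked=[1, 2, 3, 4]
Op 8: conn=-17 S1=32 S2=66 S3=32 S4=13 blocked=[1, 2, 3, 4]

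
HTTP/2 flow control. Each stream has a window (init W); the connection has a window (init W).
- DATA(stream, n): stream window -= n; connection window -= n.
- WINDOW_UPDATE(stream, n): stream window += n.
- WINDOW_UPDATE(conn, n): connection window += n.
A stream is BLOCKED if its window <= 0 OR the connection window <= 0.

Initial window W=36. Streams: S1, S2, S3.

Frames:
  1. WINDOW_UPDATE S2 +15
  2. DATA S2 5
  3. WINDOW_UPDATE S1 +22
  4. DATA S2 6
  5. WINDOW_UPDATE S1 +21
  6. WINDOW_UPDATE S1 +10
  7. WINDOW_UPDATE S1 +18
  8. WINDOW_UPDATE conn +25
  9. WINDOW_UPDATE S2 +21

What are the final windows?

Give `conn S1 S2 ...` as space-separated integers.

Answer: 50 107 61 36

Derivation:
Op 1: conn=36 S1=36 S2=51 S3=36 blocked=[]
Op 2: conn=31 S1=36 S2=46 S3=36 blocked=[]
Op 3: conn=31 S1=58 S2=46 S3=36 blocked=[]
Op 4: conn=25 S1=58 S2=40 S3=36 blocked=[]
Op 5: conn=25 S1=79 S2=40 S3=36 blocked=[]
Op 6: conn=25 S1=89 S2=40 S3=36 blocked=[]
Op 7: conn=25 S1=107 S2=40 S3=36 blocked=[]
Op 8: conn=50 S1=107 S2=40 S3=36 blocked=[]
Op 9: conn=50 S1=107 S2=61 S3=36 blocked=[]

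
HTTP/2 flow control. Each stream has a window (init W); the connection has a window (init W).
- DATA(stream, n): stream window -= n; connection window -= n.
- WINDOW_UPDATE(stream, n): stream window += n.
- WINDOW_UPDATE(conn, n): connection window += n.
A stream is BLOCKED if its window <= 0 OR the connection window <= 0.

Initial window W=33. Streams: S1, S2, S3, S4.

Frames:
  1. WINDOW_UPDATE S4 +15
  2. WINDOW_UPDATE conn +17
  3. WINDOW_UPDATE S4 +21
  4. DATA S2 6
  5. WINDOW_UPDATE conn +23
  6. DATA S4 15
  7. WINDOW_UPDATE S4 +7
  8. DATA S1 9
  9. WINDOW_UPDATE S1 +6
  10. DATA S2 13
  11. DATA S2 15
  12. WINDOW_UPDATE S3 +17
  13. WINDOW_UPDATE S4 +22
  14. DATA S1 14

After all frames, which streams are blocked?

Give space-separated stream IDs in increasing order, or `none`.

Op 1: conn=33 S1=33 S2=33 S3=33 S4=48 blocked=[]
Op 2: conn=50 S1=33 S2=33 S3=33 S4=48 blocked=[]
Op 3: conn=50 S1=33 S2=33 S3=33 S4=69 blocked=[]
Op 4: conn=44 S1=33 S2=27 S3=33 S4=69 blocked=[]
Op 5: conn=67 S1=33 S2=27 S3=33 S4=69 blocked=[]
Op 6: conn=52 S1=33 S2=27 S3=33 S4=54 blocked=[]
Op 7: conn=52 S1=33 S2=27 S3=33 S4=61 blocked=[]
Op 8: conn=43 S1=24 S2=27 S3=33 S4=61 blocked=[]
Op 9: conn=43 S1=30 S2=27 S3=33 S4=61 blocked=[]
Op 10: conn=30 S1=30 S2=14 S3=33 S4=61 blocked=[]
Op 11: conn=15 S1=30 S2=-1 S3=33 S4=61 blocked=[2]
Op 12: conn=15 S1=30 S2=-1 S3=50 S4=61 blocked=[2]
Op 13: conn=15 S1=30 S2=-1 S3=50 S4=83 blocked=[2]
Op 14: conn=1 S1=16 S2=-1 S3=50 S4=83 blocked=[2]

Answer: S2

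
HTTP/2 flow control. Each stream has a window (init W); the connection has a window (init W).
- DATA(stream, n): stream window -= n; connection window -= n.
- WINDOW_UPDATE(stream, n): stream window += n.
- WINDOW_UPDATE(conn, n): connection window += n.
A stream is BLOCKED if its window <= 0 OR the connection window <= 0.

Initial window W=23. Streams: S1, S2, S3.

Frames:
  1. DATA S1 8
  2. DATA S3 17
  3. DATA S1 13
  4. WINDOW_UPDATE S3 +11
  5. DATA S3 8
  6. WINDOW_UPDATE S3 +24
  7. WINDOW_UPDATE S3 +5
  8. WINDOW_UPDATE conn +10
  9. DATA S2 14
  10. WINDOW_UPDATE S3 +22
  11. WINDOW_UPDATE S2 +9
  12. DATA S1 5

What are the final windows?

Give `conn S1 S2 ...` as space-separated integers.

Answer: -32 -3 18 60

Derivation:
Op 1: conn=15 S1=15 S2=23 S3=23 blocked=[]
Op 2: conn=-2 S1=15 S2=23 S3=6 blocked=[1, 2, 3]
Op 3: conn=-15 S1=2 S2=23 S3=6 blocked=[1, 2, 3]
Op 4: conn=-15 S1=2 S2=23 S3=17 blocked=[1, 2, 3]
Op 5: conn=-23 S1=2 S2=23 S3=9 blocked=[1, 2, 3]
Op 6: conn=-23 S1=2 S2=23 S3=33 blocked=[1, 2, 3]
Op 7: conn=-23 S1=2 S2=23 S3=38 blocked=[1, 2, 3]
Op 8: conn=-13 S1=2 S2=23 S3=38 blocked=[1, 2, 3]
Op 9: conn=-27 S1=2 S2=9 S3=38 blocked=[1, 2, 3]
Op 10: conn=-27 S1=2 S2=9 S3=60 blocked=[1, 2, 3]
Op 11: conn=-27 S1=2 S2=18 S3=60 blocked=[1, 2, 3]
Op 12: conn=-32 S1=-3 S2=18 S3=60 blocked=[1, 2, 3]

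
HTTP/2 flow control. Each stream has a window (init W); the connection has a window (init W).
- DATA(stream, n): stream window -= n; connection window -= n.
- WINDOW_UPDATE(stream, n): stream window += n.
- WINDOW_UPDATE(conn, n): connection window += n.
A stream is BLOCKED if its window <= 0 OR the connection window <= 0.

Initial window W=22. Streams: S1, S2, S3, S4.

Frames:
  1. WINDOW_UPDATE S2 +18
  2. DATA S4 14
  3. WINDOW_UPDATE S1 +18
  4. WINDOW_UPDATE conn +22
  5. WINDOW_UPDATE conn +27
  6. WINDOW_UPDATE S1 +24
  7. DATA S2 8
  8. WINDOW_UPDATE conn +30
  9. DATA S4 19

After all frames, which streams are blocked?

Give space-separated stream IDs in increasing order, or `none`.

Op 1: conn=22 S1=22 S2=40 S3=22 S4=22 blocked=[]
Op 2: conn=8 S1=22 S2=40 S3=22 S4=8 blocked=[]
Op 3: conn=8 S1=40 S2=40 S3=22 S4=8 blocked=[]
Op 4: conn=30 S1=40 S2=40 S3=22 S4=8 blocked=[]
Op 5: conn=57 S1=40 S2=40 S3=22 S4=8 blocked=[]
Op 6: conn=57 S1=64 S2=40 S3=22 S4=8 blocked=[]
Op 7: conn=49 S1=64 S2=32 S3=22 S4=8 blocked=[]
Op 8: conn=79 S1=64 S2=32 S3=22 S4=8 blocked=[]
Op 9: conn=60 S1=64 S2=32 S3=22 S4=-11 blocked=[4]

Answer: S4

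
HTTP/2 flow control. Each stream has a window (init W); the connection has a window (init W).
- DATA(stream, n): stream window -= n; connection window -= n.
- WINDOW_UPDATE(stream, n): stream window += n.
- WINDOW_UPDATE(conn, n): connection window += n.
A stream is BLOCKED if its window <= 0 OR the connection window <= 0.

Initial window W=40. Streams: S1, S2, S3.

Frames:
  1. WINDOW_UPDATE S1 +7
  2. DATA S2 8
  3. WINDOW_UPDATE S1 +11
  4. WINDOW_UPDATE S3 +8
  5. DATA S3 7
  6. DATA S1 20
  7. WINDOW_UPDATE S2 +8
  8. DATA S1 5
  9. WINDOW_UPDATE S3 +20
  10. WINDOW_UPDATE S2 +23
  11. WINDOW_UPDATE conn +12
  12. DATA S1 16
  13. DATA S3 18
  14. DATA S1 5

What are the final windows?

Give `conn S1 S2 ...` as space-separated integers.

Op 1: conn=40 S1=47 S2=40 S3=40 blocked=[]
Op 2: conn=32 S1=47 S2=32 S3=40 blocked=[]
Op 3: conn=32 S1=58 S2=32 S3=40 blocked=[]
Op 4: conn=32 S1=58 S2=32 S3=48 blocked=[]
Op 5: conn=25 S1=58 S2=32 S3=41 blocked=[]
Op 6: conn=5 S1=38 S2=32 S3=41 blocked=[]
Op 7: conn=5 S1=38 S2=40 S3=41 blocked=[]
Op 8: conn=0 S1=33 S2=40 S3=41 blocked=[1, 2, 3]
Op 9: conn=0 S1=33 S2=40 S3=61 blocked=[1, 2, 3]
Op 10: conn=0 S1=33 S2=63 S3=61 blocked=[1, 2, 3]
Op 11: conn=12 S1=33 S2=63 S3=61 blocked=[]
Op 12: conn=-4 S1=17 S2=63 S3=61 blocked=[1, 2, 3]
Op 13: conn=-22 S1=17 S2=63 S3=43 blocked=[1, 2, 3]
Op 14: conn=-27 S1=12 S2=63 S3=43 blocked=[1, 2, 3]

Answer: -27 12 63 43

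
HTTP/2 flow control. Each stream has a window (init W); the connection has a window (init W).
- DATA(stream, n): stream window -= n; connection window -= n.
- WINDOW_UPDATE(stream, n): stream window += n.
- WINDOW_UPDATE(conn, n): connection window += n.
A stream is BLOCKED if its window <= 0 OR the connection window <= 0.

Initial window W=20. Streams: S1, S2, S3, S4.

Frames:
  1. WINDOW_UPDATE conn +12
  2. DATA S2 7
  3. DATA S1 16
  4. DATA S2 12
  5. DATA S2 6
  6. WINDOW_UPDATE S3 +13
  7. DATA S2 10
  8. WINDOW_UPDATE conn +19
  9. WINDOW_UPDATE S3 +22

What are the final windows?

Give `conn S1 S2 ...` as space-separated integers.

Op 1: conn=32 S1=20 S2=20 S3=20 S4=20 blocked=[]
Op 2: conn=25 S1=20 S2=13 S3=20 S4=20 blocked=[]
Op 3: conn=9 S1=4 S2=13 S3=20 S4=20 blocked=[]
Op 4: conn=-3 S1=4 S2=1 S3=20 S4=20 blocked=[1, 2, 3, 4]
Op 5: conn=-9 S1=4 S2=-5 S3=20 S4=20 blocked=[1, 2, 3, 4]
Op 6: conn=-9 S1=4 S2=-5 S3=33 S4=20 blocked=[1, 2, 3, 4]
Op 7: conn=-19 S1=4 S2=-15 S3=33 S4=20 blocked=[1, 2, 3, 4]
Op 8: conn=0 S1=4 S2=-15 S3=33 S4=20 blocked=[1, 2, 3, 4]
Op 9: conn=0 S1=4 S2=-15 S3=55 S4=20 blocked=[1, 2, 3, 4]

Answer: 0 4 -15 55 20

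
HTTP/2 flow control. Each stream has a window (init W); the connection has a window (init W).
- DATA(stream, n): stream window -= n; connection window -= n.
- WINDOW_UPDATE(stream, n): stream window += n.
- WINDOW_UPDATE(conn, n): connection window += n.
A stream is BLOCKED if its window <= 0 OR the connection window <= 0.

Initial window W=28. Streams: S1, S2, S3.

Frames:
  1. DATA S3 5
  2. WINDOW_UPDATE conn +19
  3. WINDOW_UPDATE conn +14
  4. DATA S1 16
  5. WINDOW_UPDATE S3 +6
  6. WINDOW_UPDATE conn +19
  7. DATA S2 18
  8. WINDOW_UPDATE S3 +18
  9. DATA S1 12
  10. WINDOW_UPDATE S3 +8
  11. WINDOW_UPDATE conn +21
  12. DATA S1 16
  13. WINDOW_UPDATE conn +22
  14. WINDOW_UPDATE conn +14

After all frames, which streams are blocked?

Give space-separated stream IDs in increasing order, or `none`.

Answer: S1

Derivation:
Op 1: conn=23 S1=28 S2=28 S3=23 blocked=[]
Op 2: conn=42 S1=28 S2=28 S3=23 blocked=[]
Op 3: conn=56 S1=28 S2=28 S3=23 blocked=[]
Op 4: conn=40 S1=12 S2=28 S3=23 blocked=[]
Op 5: conn=40 S1=12 S2=28 S3=29 blocked=[]
Op 6: conn=59 S1=12 S2=28 S3=29 blocked=[]
Op 7: conn=41 S1=12 S2=10 S3=29 blocked=[]
Op 8: conn=41 S1=12 S2=10 S3=47 blocked=[]
Op 9: conn=29 S1=0 S2=10 S3=47 blocked=[1]
Op 10: conn=29 S1=0 S2=10 S3=55 blocked=[1]
Op 11: conn=50 S1=0 S2=10 S3=55 blocked=[1]
Op 12: conn=34 S1=-16 S2=10 S3=55 blocked=[1]
Op 13: conn=56 S1=-16 S2=10 S3=55 blocked=[1]
Op 14: conn=70 S1=-16 S2=10 S3=55 blocked=[1]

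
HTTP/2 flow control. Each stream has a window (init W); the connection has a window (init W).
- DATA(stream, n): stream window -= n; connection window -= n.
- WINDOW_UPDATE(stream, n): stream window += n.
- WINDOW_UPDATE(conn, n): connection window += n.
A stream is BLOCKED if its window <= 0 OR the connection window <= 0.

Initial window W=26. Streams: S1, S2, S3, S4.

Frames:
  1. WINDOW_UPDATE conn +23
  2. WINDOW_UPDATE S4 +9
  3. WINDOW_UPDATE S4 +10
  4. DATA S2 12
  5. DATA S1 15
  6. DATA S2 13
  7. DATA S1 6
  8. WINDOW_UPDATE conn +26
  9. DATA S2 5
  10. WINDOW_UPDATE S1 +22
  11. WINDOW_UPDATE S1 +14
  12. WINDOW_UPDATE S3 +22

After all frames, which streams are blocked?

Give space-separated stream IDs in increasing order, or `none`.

Op 1: conn=49 S1=26 S2=26 S3=26 S4=26 blocked=[]
Op 2: conn=49 S1=26 S2=26 S3=26 S4=35 blocked=[]
Op 3: conn=49 S1=26 S2=26 S3=26 S4=45 blocked=[]
Op 4: conn=37 S1=26 S2=14 S3=26 S4=45 blocked=[]
Op 5: conn=22 S1=11 S2=14 S3=26 S4=45 blocked=[]
Op 6: conn=9 S1=11 S2=1 S3=26 S4=45 blocked=[]
Op 7: conn=3 S1=5 S2=1 S3=26 S4=45 blocked=[]
Op 8: conn=29 S1=5 S2=1 S3=26 S4=45 blocked=[]
Op 9: conn=24 S1=5 S2=-4 S3=26 S4=45 blocked=[2]
Op 10: conn=24 S1=27 S2=-4 S3=26 S4=45 blocked=[2]
Op 11: conn=24 S1=41 S2=-4 S3=26 S4=45 blocked=[2]
Op 12: conn=24 S1=41 S2=-4 S3=48 S4=45 blocked=[2]

Answer: S2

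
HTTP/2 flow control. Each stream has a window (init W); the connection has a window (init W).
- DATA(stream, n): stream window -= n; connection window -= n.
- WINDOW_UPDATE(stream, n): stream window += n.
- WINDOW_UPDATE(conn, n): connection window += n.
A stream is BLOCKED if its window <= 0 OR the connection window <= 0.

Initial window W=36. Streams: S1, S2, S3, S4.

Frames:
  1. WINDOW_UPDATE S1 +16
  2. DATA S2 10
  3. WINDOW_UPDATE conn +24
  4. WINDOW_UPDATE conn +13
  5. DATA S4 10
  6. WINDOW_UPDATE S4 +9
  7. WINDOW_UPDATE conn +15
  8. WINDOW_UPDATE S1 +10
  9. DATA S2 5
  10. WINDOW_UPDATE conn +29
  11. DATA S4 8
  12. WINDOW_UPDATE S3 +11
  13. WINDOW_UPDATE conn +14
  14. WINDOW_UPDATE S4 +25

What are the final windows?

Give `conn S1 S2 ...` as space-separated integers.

Op 1: conn=36 S1=52 S2=36 S3=36 S4=36 blocked=[]
Op 2: conn=26 S1=52 S2=26 S3=36 S4=36 blocked=[]
Op 3: conn=50 S1=52 S2=26 S3=36 S4=36 blocked=[]
Op 4: conn=63 S1=52 S2=26 S3=36 S4=36 blocked=[]
Op 5: conn=53 S1=52 S2=26 S3=36 S4=26 blocked=[]
Op 6: conn=53 S1=52 S2=26 S3=36 S4=35 blocked=[]
Op 7: conn=68 S1=52 S2=26 S3=36 S4=35 blocked=[]
Op 8: conn=68 S1=62 S2=26 S3=36 S4=35 blocked=[]
Op 9: conn=63 S1=62 S2=21 S3=36 S4=35 blocked=[]
Op 10: conn=92 S1=62 S2=21 S3=36 S4=35 blocked=[]
Op 11: conn=84 S1=62 S2=21 S3=36 S4=27 blocked=[]
Op 12: conn=84 S1=62 S2=21 S3=47 S4=27 blocked=[]
Op 13: conn=98 S1=62 S2=21 S3=47 S4=27 blocked=[]
Op 14: conn=98 S1=62 S2=21 S3=47 S4=52 blocked=[]

Answer: 98 62 21 47 52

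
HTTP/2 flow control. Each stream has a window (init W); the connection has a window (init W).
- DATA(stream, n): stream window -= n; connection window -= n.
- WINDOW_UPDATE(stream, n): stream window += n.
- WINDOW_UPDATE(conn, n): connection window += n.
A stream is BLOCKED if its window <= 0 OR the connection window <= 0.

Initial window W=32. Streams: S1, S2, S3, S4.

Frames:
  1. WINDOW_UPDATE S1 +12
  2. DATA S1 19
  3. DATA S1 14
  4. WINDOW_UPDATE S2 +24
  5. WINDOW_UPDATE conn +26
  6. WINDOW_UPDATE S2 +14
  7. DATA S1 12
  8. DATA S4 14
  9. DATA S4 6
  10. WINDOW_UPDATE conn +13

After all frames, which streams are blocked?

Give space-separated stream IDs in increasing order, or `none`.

Answer: S1

Derivation:
Op 1: conn=32 S1=44 S2=32 S3=32 S4=32 blocked=[]
Op 2: conn=13 S1=25 S2=32 S3=32 S4=32 blocked=[]
Op 3: conn=-1 S1=11 S2=32 S3=32 S4=32 blocked=[1, 2, 3, 4]
Op 4: conn=-1 S1=11 S2=56 S3=32 S4=32 blocked=[1, 2, 3, 4]
Op 5: conn=25 S1=11 S2=56 S3=32 S4=32 blocked=[]
Op 6: conn=25 S1=11 S2=70 S3=32 S4=32 blocked=[]
Op 7: conn=13 S1=-1 S2=70 S3=32 S4=32 blocked=[1]
Op 8: conn=-1 S1=-1 S2=70 S3=32 S4=18 blocked=[1, 2, 3, 4]
Op 9: conn=-7 S1=-1 S2=70 S3=32 S4=12 blocked=[1, 2, 3, 4]
Op 10: conn=6 S1=-1 S2=70 S3=32 S4=12 blocked=[1]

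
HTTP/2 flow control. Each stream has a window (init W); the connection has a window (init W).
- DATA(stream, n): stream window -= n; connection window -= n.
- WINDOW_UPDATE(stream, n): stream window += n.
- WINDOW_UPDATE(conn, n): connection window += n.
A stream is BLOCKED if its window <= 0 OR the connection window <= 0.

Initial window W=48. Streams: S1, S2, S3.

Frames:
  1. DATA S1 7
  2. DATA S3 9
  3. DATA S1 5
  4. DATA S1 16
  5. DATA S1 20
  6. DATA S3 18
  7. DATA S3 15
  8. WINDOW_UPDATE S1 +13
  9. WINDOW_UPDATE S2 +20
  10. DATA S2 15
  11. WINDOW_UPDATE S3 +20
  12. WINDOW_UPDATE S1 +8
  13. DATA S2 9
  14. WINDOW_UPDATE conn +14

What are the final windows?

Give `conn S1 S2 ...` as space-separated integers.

Op 1: conn=41 S1=41 S2=48 S3=48 blocked=[]
Op 2: conn=32 S1=41 S2=48 S3=39 blocked=[]
Op 3: conn=27 S1=36 S2=48 S3=39 blocked=[]
Op 4: conn=11 S1=20 S2=48 S3=39 blocked=[]
Op 5: conn=-9 S1=0 S2=48 S3=39 blocked=[1, 2, 3]
Op 6: conn=-27 S1=0 S2=48 S3=21 blocked=[1, 2, 3]
Op 7: conn=-42 S1=0 S2=48 S3=6 blocked=[1, 2, 3]
Op 8: conn=-42 S1=13 S2=48 S3=6 blocked=[1, 2, 3]
Op 9: conn=-42 S1=13 S2=68 S3=6 blocked=[1, 2, 3]
Op 10: conn=-57 S1=13 S2=53 S3=6 blocked=[1, 2, 3]
Op 11: conn=-57 S1=13 S2=53 S3=26 blocked=[1, 2, 3]
Op 12: conn=-57 S1=21 S2=53 S3=26 blocked=[1, 2, 3]
Op 13: conn=-66 S1=21 S2=44 S3=26 blocked=[1, 2, 3]
Op 14: conn=-52 S1=21 S2=44 S3=26 blocked=[1, 2, 3]

Answer: -52 21 44 26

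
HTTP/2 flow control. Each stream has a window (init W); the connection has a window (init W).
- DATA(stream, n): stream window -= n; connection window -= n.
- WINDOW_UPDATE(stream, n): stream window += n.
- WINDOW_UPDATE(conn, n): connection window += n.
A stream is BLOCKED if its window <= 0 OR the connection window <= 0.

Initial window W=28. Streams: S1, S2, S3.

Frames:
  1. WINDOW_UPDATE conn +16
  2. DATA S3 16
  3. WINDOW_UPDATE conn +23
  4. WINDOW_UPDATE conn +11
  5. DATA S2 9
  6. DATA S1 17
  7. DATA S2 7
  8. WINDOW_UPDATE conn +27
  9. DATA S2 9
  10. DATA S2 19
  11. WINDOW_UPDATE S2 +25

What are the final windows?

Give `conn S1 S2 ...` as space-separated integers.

Answer: 28 11 9 12

Derivation:
Op 1: conn=44 S1=28 S2=28 S3=28 blocked=[]
Op 2: conn=28 S1=28 S2=28 S3=12 blocked=[]
Op 3: conn=51 S1=28 S2=28 S3=12 blocked=[]
Op 4: conn=62 S1=28 S2=28 S3=12 blocked=[]
Op 5: conn=53 S1=28 S2=19 S3=12 blocked=[]
Op 6: conn=36 S1=11 S2=19 S3=12 blocked=[]
Op 7: conn=29 S1=11 S2=12 S3=12 blocked=[]
Op 8: conn=56 S1=11 S2=12 S3=12 blocked=[]
Op 9: conn=47 S1=11 S2=3 S3=12 blocked=[]
Op 10: conn=28 S1=11 S2=-16 S3=12 blocked=[2]
Op 11: conn=28 S1=11 S2=9 S3=12 blocked=[]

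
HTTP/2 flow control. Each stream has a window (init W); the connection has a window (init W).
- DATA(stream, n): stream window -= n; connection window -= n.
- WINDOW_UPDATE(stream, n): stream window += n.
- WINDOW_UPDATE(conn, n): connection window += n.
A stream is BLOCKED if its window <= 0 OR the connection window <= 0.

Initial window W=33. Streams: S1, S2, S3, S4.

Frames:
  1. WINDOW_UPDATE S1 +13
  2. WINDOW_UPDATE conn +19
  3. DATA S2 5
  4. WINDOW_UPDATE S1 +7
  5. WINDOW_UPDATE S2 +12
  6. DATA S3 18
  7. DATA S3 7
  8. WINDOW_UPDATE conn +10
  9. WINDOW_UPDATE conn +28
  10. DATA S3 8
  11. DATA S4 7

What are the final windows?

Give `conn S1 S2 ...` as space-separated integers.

Answer: 45 53 40 0 26

Derivation:
Op 1: conn=33 S1=46 S2=33 S3=33 S4=33 blocked=[]
Op 2: conn=52 S1=46 S2=33 S3=33 S4=33 blocked=[]
Op 3: conn=47 S1=46 S2=28 S3=33 S4=33 blocked=[]
Op 4: conn=47 S1=53 S2=28 S3=33 S4=33 blocked=[]
Op 5: conn=47 S1=53 S2=40 S3=33 S4=33 blocked=[]
Op 6: conn=29 S1=53 S2=40 S3=15 S4=33 blocked=[]
Op 7: conn=22 S1=53 S2=40 S3=8 S4=33 blocked=[]
Op 8: conn=32 S1=53 S2=40 S3=8 S4=33 blocked=[]
Op 9: conn=60 S1=53 S2=40 S3=8 S4=33 blocked=[]
Op 10: conn=52 S1=53 S2=40 S3=0 S4=33 blocked=[3]
Op 11: conn=45 S1=53 S2=40 S3=0 S4=26 blocked=[3]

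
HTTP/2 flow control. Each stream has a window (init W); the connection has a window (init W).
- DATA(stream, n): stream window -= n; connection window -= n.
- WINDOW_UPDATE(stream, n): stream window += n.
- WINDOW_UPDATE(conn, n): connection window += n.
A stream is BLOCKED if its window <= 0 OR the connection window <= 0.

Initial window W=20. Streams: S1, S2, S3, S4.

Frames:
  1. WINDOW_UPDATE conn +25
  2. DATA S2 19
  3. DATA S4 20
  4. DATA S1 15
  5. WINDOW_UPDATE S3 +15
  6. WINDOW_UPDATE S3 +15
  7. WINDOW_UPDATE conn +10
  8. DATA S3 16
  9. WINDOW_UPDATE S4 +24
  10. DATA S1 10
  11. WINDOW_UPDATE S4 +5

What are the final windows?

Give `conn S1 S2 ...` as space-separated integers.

Answer: -25 -5 1 34 29

Derivation:
Op 1: conn=45 S1=20 S2=20 S3=20 S4=20 blocked=[]
Op 2: conn=26 S1=20 S2=1 S3=20 S4=20 blocked=[]
Op 3: conn=6 S1=20 S2=1 S3=20 S4=0 blocked=[4]
Op 4: conn=-9 S1=5 S2=1 S3=20 S4=0 blocked=[1, 2, 3, 4]
Op 5: conn=-9 S1=5 S2=1 S3=35 S4=0 blocked=[1, 2, 3, 4]
Op 6: conn=-9 S1=5 S2=1 S3=50 S4=0 blocked=[1, 2, 3, 4]
Op 7: conn=1 S1=5 S2=1 S3=50 S4=0 blocked=[4]
Op 8: conn=-15 S1=5 S2=1 S3=34 S4=0 blocked=[1, 2, 3, 4]
Op 9: conn=-15 S1=5 S2=1 S3=34 S4=24 blocked=[1, 2, 3, 4]
Op 10: conn=-25 S1=-5 S2=1 S3=34 S4=24 blocked=[1, 2, 3, 4]
Op 11: conn=-25 S1=-5 S2=1 S3=34 S4=29 blocked=[1, 2, 3, 4]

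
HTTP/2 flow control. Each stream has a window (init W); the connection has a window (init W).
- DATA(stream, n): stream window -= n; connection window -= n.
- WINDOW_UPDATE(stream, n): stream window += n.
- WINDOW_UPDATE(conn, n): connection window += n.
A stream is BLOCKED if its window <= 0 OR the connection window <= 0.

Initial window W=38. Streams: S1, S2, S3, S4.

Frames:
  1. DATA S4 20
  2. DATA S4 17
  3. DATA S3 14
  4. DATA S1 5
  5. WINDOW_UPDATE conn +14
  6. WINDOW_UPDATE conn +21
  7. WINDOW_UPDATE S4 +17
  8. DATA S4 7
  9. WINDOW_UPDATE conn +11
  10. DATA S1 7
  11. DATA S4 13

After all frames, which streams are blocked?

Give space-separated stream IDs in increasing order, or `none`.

Answer: S4

Derivation:
Op 1: conn=18 S1=38 S2=38 S3=38 S4=18 blocked=[]
Op 2: conn=1 S1=38 S2=38 S3=38 S4=1 blocked=[]
Op 3: conn=-13 S1=38 S2=38 S3=24 S4=1 blocked=[1, 2, 3, 4]
Op 4: conn=-18 S1=33 S2=38 S3=24 S4=1 blocked=[1, 2, 3, 4]
Op 5: conn=-4 S1=33 S2=38 S3=24 S4=1 blocked=[1, 2, 3, 4]
Op 6: conn=17 S1=33 S2=38 S3=24 S4=1 blocked=[]
Op 7: conn=17 S1=33 S2=38 S3=24 S4=18 blocked=[]
Op 8: conn=10 S1=33 S2=38 S3=24 S4=11 blocked=[]
Op 9: conn=21 S1=33 S2=38 S3=24 S4=11 blocked=[]
Op 10: conn=14 S1=26 S2=38 S3=24 S4=11 blocked=[]
Op 11: conn=1 S1=26 S2=38 S3=24 S4=-2 blocked=[4]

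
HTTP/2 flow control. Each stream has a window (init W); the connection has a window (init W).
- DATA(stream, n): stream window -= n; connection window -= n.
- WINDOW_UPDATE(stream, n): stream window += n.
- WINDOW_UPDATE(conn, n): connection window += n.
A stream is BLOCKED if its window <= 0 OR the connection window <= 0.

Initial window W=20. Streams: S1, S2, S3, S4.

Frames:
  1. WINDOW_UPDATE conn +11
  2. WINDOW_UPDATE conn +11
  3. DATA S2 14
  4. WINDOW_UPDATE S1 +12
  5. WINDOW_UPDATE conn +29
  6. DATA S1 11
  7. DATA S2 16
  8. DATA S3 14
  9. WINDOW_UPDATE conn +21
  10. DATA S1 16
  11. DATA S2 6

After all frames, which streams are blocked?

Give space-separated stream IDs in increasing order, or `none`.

Op 1: conn=31 S1=20 S2=20 S3=20 S4=20 blocked=[]
Op 2: conn=42 S1=20 S2=20 S3=20 S4=20 blocked=[]
Op 3: conn=28 S1=20 S2=6 S3=20 S4=20 blocked=[]
Op 4: conn=28 S1=32 S2=6 S3=20 S4=20 blocked=[]
Op 5: conn=57 S1=32 S2=6 S3=20 S4=20 blocked=[]
Op 6: conn=46 S1=21 S2=6 S3=20 S4=20 blocked=[]
Op 7: conn=30 S1=21 S2=-10 S3=20 S4=20 blocked=[2]
Op 8: conn=16 S1=21 S2=-10 S3=6 S4=20 blocked=[2]
Op 9: conn=37 S1=21 S2=-10 S3=6 S4=20 blocked=[2]
Op 10: conn=21 S1=5 S2=-10 S3=6 S4=20 blocked=[2]
Op 11: conn=15 S1=5 S2=-16 S3=6 S4=20 blocked=[2]

Answer: S2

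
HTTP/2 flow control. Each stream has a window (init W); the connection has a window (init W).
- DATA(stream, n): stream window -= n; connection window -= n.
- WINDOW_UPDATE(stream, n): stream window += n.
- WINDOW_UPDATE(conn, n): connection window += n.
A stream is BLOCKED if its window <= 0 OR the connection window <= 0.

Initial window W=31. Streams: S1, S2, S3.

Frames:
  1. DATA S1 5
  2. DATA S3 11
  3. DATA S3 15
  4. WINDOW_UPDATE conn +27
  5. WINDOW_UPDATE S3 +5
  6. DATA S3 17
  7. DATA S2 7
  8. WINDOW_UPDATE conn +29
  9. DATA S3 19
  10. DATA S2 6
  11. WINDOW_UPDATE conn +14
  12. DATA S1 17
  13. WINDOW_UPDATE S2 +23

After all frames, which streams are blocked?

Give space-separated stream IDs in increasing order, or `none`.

Op 1: conn=26 S1=26 S2=31 S3=31 blocked=[]
Op 2: conn=15 S1=26 S2=31 S3=20 blocked=[]
Op 3: conn=0 S1=26 S2=31 S3=5 blocked=[1, 2, 3]
Op 4: conn=27 S1=26 S2=31 S3=5 blocked=[]
Op 5: conn=27 S1=26 S2=31 S3=10 blocked=[]
Op 6: conn=10 S1=26 S2=31 S3=-7 blocked=[3]
Op 7: conn=3 S1=26 S2=24 S3=-7 blocked=[3]
Op 8: conn=32 S1=26 S2=24 S3=-7 blocked=[3]
Op 9: conn=13 S1=26 S2=24 S3=-26 blocked=[3]
Op 10: conn=7 S1=26 S2=18 S3=-26 blocked=[3]
Op 11: conn=21 S1=26 S2=18 S3=-26 blocked=[3]
Op 12: conn=4 S1=9 S2=18 S3=-26 blocked=[3]
Op 13: conn=4 S1=9 S2=41 S3=-26 blocked=[3]

Answer: S3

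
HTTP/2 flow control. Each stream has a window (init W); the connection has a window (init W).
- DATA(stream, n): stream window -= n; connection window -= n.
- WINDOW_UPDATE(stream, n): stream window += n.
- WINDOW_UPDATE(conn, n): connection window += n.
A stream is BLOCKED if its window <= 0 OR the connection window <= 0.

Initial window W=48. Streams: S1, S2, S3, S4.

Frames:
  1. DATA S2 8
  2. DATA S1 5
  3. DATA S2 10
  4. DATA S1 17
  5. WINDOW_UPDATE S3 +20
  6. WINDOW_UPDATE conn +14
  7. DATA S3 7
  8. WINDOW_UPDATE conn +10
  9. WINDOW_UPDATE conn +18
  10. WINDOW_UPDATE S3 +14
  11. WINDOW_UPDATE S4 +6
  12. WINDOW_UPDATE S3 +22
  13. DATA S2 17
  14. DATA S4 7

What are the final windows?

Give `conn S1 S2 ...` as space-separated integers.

Answer: 19 26 13 97 47

Derivation:
Op 1: conn=40 S1=48 S2=40 S3=48 S4=48 blocked=[]
Op 2: conn=35 S1=43 S2=40 S3=48 S4=48 blocked=[]
Op 3: conn=25 S1=43 S2=30 S3=48 S4=48 blocked=[]
Op 4: conn=8 S1=26 S2=30 S3=48 S4=48 blocked=[]
Op 5: conn=8 S1=26 S2=30 S3=68 S4=48 blocked=[]
Op 6: conn=22 S1=26 S2=30 S3=68 S4=48 blocked=[]
Op 7: conn=15 S1=26 S2=30 S3=61 S4=48 blocked=[]
Op 8: conn=25 S1=26 S2=30 S3=61 S4=48 blocked=[]
Op 9: conn=43 S1=26 S2=30 S3=61 S4=48 blocked=[]
Op 10: conn=43 S1=26 S2=30 S3=75 S4=48 blocked=[]
Op 11: conn=43 S1=26 S2=30 S3=75 S4=54 blocked=[]
Op 12: conn=43 S1=26 S2=30 S3=97 S4=54 blocked=[]
Op 13: conn=26 S1=26 S2=13 S3=97 S4=54 blocked=[]
Op 14: conn=19 S1=26 S2=13 S3=97 S4=47 blocked=[]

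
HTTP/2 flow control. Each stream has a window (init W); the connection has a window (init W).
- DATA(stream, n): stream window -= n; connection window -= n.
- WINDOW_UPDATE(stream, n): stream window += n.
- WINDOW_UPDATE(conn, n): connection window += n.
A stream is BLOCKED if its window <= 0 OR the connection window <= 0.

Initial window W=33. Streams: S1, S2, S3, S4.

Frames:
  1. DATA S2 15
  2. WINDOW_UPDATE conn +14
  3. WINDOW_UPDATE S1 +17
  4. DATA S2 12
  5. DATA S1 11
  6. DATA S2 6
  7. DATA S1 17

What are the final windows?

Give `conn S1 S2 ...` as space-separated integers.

Answer: -14 22 0 33 33

Derivation:
Op 1: conn=18 S1=33 S2=18 S3=33 S4=33 blocked=[]
Op 2: conn=32 S1=33 S2=18 S3=33 S4=33 blocked=[]
Op 3: conn=32 S1=50 S2=18 S3=33 S4=33 blocked=[]
Op 4: conn=20 S1=50 S2=6 S3=33 S4=33 blocked=[]
Op 5: conn=9 S1=39 S2=6 S3=33 S4=33 blocked=[]
Op 6: conn=3 S1=39 S2=0 S3=33 S4=33 blocked=[2]
Op 7: conn=-14 S1=22 S2=0 S3=33 S4=33 blocked=[1, 2, 3, 4]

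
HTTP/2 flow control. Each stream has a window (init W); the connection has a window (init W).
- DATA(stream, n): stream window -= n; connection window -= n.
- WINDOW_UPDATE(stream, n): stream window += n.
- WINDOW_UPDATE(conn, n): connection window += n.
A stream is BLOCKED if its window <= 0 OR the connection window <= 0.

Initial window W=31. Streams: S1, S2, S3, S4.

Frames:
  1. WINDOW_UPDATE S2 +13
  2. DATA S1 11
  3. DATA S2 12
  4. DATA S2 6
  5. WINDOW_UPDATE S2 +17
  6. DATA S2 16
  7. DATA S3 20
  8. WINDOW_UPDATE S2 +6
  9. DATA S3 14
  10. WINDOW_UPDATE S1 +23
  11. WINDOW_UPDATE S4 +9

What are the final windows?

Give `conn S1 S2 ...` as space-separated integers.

Op 1: conn=31 S1=31 S2=44 S3=31 S4=31 blocked=[]
Op 2: conn=20 S1=20 S2=44 S3=31 S4=31 blocked=[]
Op 3: conn=8 S1=20 S2=32 S3=31 S4=31 blocked=[]
Op 4: conn=2 S1=20 S2=26 S3=31 S4=31 blocked=[]
Op 5: conn=2 S1=20 S2=43 S3=31 S4=31 blocked=[]
Op 6: conn=-14 S1=20 S2=27 S3=31 S4=31 blocked=[1, 2, 3, 4]
Op 7: conn=-34 S1=20 S2=27 S3=11 S4=31 blocked=[1, 2, 3, 4]
Op 8: conn=-34 S1=20 S2=33 S3=11 S4=31 blocked=[1, 2, 3, 4]
Op 9: conn=-48 S1=20 S2=33 S3=-3 S4=31 blocked=[1, 2, 3, 4]
Op 10: conn=-48 S1=43 S2=33 S3=-3 S4=31 blocked=[1, 2, 3, 4]
Op 11: conn=-48 S1=43 S2=33 S3=-3 S4=40 blocked=[1, 2, 3, 4]

Answer: -48 43 33 -3 40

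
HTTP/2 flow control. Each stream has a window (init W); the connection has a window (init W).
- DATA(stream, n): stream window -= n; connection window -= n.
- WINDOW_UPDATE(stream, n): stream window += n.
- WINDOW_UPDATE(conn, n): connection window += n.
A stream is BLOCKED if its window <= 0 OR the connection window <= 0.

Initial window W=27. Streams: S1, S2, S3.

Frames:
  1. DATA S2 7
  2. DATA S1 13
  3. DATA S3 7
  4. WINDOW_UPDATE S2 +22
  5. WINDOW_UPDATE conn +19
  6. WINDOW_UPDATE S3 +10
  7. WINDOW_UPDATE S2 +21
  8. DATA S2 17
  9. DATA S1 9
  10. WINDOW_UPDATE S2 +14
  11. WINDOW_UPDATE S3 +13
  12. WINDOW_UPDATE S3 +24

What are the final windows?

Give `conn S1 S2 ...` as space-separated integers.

Op 1: conn=20 S1=27 S2=20 S3=27 blocked=[]
Op 2: conn=7 S1=14 S2=20 S3=27 blocked=[]
Op 3: conn=0 S1=14 S2=20 S3=20 blocked=[1, 2, 3]
Op 4: conn=0 S1=14 S2=42 S3=20 blocked=[1, 2, 3]
Op 5: conn=19 S1=14 S2=42 S3=20 blocked=[]
Op 6: conn=19 S1=14 S2=42 S3=30 blocked=[]
Op 7: conn=19 S1=14 S2=63 S3=30 blocked=[]
Op 8: conn=2 S1=14 S2=46 S3=30 blocked=[]
Op 9: conn=-7 S1=5 S2=46 S3=30 blocked=[1, 2, 3]
Op 10: conn=-7 S1=5 S2=60 S3=30 blocked=[1, 2, 3]
Op 11: conn=-7 S1=5 S2=60 S3=43 blocked=[1, 2, 3]
Op 12: conn=-7 S1=5 S2=60 S3=67 blocked=[1, 2, 3]

Answer: -7 5 60 67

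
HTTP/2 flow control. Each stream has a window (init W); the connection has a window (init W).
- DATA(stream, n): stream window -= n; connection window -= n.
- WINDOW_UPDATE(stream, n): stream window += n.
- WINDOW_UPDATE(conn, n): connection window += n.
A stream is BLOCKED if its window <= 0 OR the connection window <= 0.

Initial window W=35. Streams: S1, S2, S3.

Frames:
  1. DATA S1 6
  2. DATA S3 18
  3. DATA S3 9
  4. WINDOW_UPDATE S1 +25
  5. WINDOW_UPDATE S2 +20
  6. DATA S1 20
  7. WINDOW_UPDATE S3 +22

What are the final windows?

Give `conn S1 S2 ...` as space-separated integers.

Answer: -18 34 55 30

Derivation:
Op 1: conn=29 S1=29 S2=35 S3=35 blocked=[]
Op 2: conn=11 S1=29 S2=35 S3=17 blocked=[]
Op 3: conn=2 S1=29 S2=35 S3=8 blocked=[]
Op 4: conn=2 S1=54 S2=35 S3=8 blocked=[]
Op 5: conn=2 S1=54 S2=55 S3=8 blocked=[]
Op 6: conn=-18 S1=34 S2=55 S3=8 blocked=[1, 2, 3]
Op 7: conn=-18 S1=34 S2=55 S3=30 blocked=[1, 2, 3]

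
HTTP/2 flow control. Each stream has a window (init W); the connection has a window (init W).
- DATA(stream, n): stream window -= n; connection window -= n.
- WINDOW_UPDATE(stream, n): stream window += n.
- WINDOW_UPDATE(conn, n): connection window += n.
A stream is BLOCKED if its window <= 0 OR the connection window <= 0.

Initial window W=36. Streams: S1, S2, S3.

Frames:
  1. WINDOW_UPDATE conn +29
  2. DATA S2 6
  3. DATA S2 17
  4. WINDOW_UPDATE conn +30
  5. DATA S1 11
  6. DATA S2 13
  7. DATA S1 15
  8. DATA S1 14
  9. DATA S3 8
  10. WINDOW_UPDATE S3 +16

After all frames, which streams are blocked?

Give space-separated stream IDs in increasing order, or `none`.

Answer: S1 S2

Derivation:
Op 1: conn=65 S1=36 S2=36 S3=36 blocked=[]
Op 2: conn=59 S1=36 S2=30 S3=36 blocked=[]
Op 3: conn=42 S1=36 S2=13 S3=36 blocked=[]
Op 4: conn=72 S1=36 S2=13 S3=36 blocked=[]
Op 5: conn=61 S1=25 S2=13 S3=36 blocked=[]
Op 6: conn=48 S1=25 S2=0 S3=36 blocked=[2]
Op 7: conn=33 S1=10 S2=0 S3=36 blocked=[2]
Op 8: conn=19 S1=-4 S2=0 S3=36 blocked=[1, 2]
Op 9: conn=11 S1=-4 S2=0 S3=28 blocked=[1, 2]
Op 10: conn=11 S1=-4 S2=0 S3=44 blocked=[1, 2]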